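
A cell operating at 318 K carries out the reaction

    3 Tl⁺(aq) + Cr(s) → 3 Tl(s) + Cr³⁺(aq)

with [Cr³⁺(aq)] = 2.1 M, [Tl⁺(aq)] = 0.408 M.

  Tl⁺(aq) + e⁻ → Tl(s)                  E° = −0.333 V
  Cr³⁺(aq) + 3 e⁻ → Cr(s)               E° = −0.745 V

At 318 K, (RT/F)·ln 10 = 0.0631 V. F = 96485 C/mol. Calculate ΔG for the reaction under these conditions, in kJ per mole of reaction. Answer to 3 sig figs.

E°cell = −0.333 − (−0.745) = +0.412 V; the balanced reaction transfers n = 3 electrons.
Q = [Cr³⁺(aq)] / [Tl⁺(aq)]^3 = 30.9, so log Q = 1.490 and E = +0.412 − (0.0631/3)(1.490) = +0.3807 V.
Finally ΔG = −nFE = −(3)(96485 C/mol)(+0.3807 V) = −110 kJ/mol.

−110 kJ/mol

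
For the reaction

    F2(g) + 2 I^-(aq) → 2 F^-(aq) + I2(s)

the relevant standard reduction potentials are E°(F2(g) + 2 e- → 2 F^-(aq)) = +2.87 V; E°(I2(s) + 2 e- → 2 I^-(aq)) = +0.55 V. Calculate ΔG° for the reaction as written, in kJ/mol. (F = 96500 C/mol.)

−448 kJ/mol

In the reaction as written F2(g) is reduced, so the F₂/F⁻ couple is the cathode and I₂/I⁻ is the anode.
E°cell = +2.87 − (+0.55) = +2.32 V; balancing electrons gives n = 2.
ΔG° = −nFE°cell = −(2)(96500)(+2.32) J/mol = −448 kJ/mol.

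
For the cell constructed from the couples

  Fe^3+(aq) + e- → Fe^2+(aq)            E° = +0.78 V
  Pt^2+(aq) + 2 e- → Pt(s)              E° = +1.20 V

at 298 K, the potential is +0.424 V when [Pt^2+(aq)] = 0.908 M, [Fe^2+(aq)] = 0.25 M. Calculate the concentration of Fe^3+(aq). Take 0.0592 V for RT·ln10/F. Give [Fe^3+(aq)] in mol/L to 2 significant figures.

0.20 M

The Pt²⁺/Pt couple has the larger reduction potential, so it is the cathode: E°cell = +1.20 − (+0.78) = +0.42 V and n = 2.
Since E = E° − (0.0592/n)·log Q, log Q = n(E° − E)/0.0592 = −0.135.
The balanced reaction is Pt^2+(aq) + 2 Fe^2+(aq) → Pt(s) + 2 Fe^3+(aq), so Q = [Fe^3+(aq)]^2 / ([Pt^2+(aq)]·[Fe^2+(aq)]^2).
Isolating [Fe^3+(aq)] in Q = 10^{−0.135} yields log [Fe^3+(aq)] = −0.691, i.e. 0.20 M.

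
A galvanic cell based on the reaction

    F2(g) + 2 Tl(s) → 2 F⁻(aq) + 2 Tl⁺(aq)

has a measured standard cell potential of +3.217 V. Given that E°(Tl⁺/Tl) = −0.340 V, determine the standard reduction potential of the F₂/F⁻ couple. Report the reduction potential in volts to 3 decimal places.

In the reaction as written the F₂/F⁻ couple is reduced (cathode) and Tl⁺/Tl is oxidized (anode), so E°cell = E°(F₂/F⁻) − E°(Tl⁺/Tl).
E°(F₂/F⁻) = E°cell + E°(anode) = +3.217 + (−0.340) = +2.877 V.

+2.877 V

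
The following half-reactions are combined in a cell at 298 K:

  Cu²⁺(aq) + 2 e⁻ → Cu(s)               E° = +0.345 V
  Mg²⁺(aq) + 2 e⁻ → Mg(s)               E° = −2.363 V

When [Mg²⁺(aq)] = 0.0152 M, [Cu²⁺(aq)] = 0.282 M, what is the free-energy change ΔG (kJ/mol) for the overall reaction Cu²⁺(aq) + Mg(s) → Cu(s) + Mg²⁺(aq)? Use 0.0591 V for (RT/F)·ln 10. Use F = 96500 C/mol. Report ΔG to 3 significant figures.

E°cell = +0.345 − (−2.363) = +2.708 V; the balanced reaction transfers n = 2 electrons.
The reaction quotient is [Mg²⁺(aq)] / [Cu²⁺(aq)] = 0.0539; by Nernst, E = +2.708 − (0.0591/2)(−1.268) = +2.7455 V.
ΔG = −nFE = −(2)(96500)(+2.7455) J/mol = −530 kJ/mol.

−530 kJ/mol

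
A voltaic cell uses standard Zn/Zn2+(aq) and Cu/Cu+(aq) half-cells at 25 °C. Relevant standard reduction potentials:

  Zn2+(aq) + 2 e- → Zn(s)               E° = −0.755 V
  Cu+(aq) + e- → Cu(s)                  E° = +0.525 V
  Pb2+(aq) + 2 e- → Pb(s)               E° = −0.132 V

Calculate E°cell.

+1.280 V

The Cu⁺/Cu couple has the higher E°, so Cu ion is reduced (cathode) and Zn is oxidized (anode).
E°cell = E°(cathode) − E°(anode) = +0.525 − (−0.755) = +1.280 V.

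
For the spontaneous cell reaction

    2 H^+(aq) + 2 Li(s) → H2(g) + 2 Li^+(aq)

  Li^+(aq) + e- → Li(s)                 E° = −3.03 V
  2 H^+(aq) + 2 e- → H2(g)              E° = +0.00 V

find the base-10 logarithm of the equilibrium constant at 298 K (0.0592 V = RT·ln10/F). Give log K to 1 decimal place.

The 2H⁺/H₂ couple is reduced (cathode); E°cell = +0.00 − (−3.03) = +3.03 V with n = 2.
At equilibrium E = 0, so log K = nE°cell / 0.0592 = (2)(+3.03) / 0.0592 = 102.4.

log K = 102.4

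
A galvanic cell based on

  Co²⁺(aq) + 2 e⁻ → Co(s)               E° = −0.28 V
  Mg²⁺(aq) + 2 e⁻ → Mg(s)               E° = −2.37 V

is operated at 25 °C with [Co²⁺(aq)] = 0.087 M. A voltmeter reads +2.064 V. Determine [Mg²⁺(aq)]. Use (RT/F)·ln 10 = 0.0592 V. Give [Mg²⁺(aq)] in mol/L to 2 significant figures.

Co²⁺/Co is the cathode (higher E°); E°cell = −0.28 − (−2.37) = +2.09 V with n = 2.
Since E = E° − (0.0592/n)·log Q, log Q = n(E° − E)/0.0592 = 0.878.
The balanced reaction is Co²⁺(aq) + Mg(s) → Co(s) + Mg²⁺(aq), so Q = [Mg²⁺(aq)] / [Co²⁺(aq)].
Substituting the known concentrations and solving, log [Mg²⁺(aq)] = −0.182 and [Mg²⁺(aq)] = 0.66 M.

0.66 M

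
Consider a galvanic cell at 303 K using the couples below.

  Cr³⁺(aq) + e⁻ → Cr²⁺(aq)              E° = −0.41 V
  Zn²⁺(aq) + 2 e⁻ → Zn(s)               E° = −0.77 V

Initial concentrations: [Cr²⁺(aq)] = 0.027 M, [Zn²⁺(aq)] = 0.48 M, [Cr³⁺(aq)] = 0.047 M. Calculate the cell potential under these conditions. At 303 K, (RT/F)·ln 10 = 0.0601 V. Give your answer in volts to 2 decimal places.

The Cr³⁺/Cr²⁺ couple has the more positive E°, so it is the cathode; Zn²⁺/Zn is the anode.
E°cell = E°cat − E°an = −0.41 − (−0.77) = +0.36 V; n = 2.
The balanced reaction is 2 Cr³⁺(aq) + Zn(s) → 2 Cr²⁺(aq) + Zn²⁺(aq), so Q = ([Cr²⁺(aq)]^2·[Zn²⁺(aq)]) / [Cr³⁺(aq)]^2 = 0.158 and log Q = −0.800.
Applying E = E° − (RT ln10/nF)·log Q gives +0.36 − (0.0601/2)(−0.800) = +0.38 V.

+0.38 V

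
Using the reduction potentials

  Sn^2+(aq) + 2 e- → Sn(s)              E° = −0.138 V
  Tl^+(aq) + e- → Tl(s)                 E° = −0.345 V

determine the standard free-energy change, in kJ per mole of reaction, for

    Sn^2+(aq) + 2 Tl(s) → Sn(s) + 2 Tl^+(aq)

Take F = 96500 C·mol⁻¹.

−40.0 kJ/mol

In the reaction as written Sn^2+(aq) is reduced, so the Sn²⁺/Sn couple is the cathode and Tl⁺/Tl is the anode.
E°cell = −0.138 − (−0.345) = +0.207 V; balancing electrons gives n = 2.
ΔG° = −nFE°cell = −(2)(96500)(+0.207) J/mol = −40.0 kJ/mol.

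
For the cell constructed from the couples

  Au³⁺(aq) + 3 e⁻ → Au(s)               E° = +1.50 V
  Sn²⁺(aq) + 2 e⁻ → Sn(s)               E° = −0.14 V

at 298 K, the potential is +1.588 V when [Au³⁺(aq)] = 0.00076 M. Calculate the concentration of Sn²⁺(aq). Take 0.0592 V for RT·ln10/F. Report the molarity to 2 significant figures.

0.48 M

The Au³⁺/Au couple has the larger reduction potential, so it is the cathode: E°cell = +1.50 − (−0.14) = +1.64 V and n = 6.
Since E = E° − (0.0592/n)·log Q, log Q = n(E° − E)/0.0592 = 5.270.
Balancing electrons gives 2 Au³⁺(aq) + 3 Sn(s) → 2 Au(s) + 3 Sn²⁺(aq); thus Q = [Sn²⁺(aq)]^3 / [Au³⁺(aq)]^2.
Substituting the known concentrations and solving, log [Sn²⁺(aq)] = −0.323 and [Sn²⁺(aq)] = 0.48 M.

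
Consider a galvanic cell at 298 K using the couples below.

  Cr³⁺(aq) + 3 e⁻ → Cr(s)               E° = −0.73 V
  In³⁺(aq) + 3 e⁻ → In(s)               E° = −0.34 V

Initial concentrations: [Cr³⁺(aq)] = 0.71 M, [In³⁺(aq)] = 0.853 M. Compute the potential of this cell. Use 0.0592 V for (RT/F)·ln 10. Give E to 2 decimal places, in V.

The In³⁺/In couple has the more positive E°, so it is the cathode; Cr³⁺/Cr is the anode.
E°cell = E°cat − E°an = −0.34 − (−0.73) = +0.39 V; n = 3.
The balanced reaction is In³⁺(aq) + Cr(s) → In(s) + Cr³⁺(aq), so Q = [Cr³⁺(aq)] / [In³⁺(aq)] = 0.832 and log Q = −0.080.
Applying E = E° − (RT ln10/nF)·log Q gives +0.39 − (0.0592/3)(−0.080) = +0.39 V.

+0.39 V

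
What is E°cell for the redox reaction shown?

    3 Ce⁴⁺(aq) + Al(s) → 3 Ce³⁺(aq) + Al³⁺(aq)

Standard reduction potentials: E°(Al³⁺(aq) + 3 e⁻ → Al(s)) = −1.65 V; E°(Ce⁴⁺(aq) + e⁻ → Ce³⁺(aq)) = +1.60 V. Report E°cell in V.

+3.25 V

In the reaction as written, Ce⁴⁺(aq) is reduced (cathode) and Al³⁺(aq) is produced by oxidation at the anode.
E°cell = E°(cathode) − E°(anode) = +1.60 − (−1.65) = +3.25 V.
The positive value indicates the reaction is spontaneous as written.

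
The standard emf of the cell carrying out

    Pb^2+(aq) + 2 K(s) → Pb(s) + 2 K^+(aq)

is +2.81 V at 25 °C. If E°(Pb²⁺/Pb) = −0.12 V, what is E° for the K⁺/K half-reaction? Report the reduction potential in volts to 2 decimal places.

−2.93 V

In the reaction as written the Pb²⁺/Pb couple is reduced (cathode) and K⁺/K is oxidized (anode), so E°cell = E°(Pb²⁺/Pb) − E°(K⁺/K).
E°(K⁺/K) = E°(cathode) − E°cell = −0.12 − (+2.81) = −2.93 V.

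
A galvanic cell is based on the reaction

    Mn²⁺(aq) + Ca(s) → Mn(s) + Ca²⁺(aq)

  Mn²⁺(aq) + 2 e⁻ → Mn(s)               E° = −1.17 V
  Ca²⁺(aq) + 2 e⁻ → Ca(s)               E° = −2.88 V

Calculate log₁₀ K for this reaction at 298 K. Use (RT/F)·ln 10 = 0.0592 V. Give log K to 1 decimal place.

log K = 57.8

The Mn²⁺/Mn couple is reduced (cathode); E°cell = −1.17 − (−2.88) = +1.71 V with n = 2.
At equilibrium E = 0, so log K = nE°cell / 0.0592 = (2)(+1.71) / 0.0592 = 57.8.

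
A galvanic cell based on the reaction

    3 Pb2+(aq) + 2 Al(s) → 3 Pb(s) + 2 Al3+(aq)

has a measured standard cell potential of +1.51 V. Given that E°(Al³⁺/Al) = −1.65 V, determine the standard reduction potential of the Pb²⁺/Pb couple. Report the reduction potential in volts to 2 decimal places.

In the reaction as written the Pb²⁺/Pb couple is reduced (cathode) and Al³⁺/Al is oxidized (anode), so E°cell = E°(Pb²⁺/Pb) − E°(Al³⁺/Al).
E°(Pb²⁺/Pb) = E°cell + E°(anode) = +1.51 + (−1.65) = −0.14 V.

−0.14 V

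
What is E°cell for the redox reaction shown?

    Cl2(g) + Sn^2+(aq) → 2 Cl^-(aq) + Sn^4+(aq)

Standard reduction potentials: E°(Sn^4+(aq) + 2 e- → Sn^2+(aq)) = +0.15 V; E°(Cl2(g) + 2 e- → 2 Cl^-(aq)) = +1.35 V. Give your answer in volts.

Cl2(g) gains electrons, so the Cl₂/Cl⁻ couple is the cathode; the Sn⁴⁺/Sn²⁺ couple is the anode.
E°cell = E°(cathode) − E°(anode) = +1.35 − (+0.15) = +1.20 V.

+1.20 V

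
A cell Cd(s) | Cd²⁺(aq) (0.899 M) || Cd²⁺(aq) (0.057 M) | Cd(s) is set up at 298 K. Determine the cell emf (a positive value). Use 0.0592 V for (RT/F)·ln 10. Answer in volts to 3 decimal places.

For a concentration cell E°cell = 0, since both electrodes use the same couple.
The compartment with the higher Cd²⁺(aq) concentration (0.899 M) acts as the cathode; ions are reduced there and produced at the dilute (0.057 M) anode.
With n = 2, Ecell = −(0.0592/2)·log([dilute]/[conc]) = −(0.0592/2)·log(0.057/0.899) = +0.035 V.

0.035 V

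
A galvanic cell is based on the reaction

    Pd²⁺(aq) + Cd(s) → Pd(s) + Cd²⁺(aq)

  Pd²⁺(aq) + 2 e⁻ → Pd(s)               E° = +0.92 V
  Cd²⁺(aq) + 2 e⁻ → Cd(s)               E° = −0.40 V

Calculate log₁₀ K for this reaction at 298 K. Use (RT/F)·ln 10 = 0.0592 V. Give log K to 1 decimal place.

The Pd²⁺/Pd couple is reduced (cathode); E°cell = +0.92 − (−0.40) = +1.32 V with n = 2.
At equilibrium E = 0, so log K = nE°cell / 0.0592 = (2)(+1.32) / 0.0592 = 44.6.

log K = 44.6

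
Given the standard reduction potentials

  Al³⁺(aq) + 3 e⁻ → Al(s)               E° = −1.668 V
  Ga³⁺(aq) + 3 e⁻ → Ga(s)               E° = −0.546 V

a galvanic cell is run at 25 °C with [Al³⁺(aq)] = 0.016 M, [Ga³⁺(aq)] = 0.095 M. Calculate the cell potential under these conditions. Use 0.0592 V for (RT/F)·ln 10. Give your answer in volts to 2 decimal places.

+1.14 V

The Ga³⁺/Ga couple has the more positive E°, so it is the cathode; Al³⁺/Al is the anode.
E°cell = E°cat − E°an = −0.546 − (−1.668) = +1.122 V; n = 3.
The balanced reaction is Ga³⁺(aq) + Al(s) → Ga(s) + Al³⁺(aq), so Q = [Al³⁺(aq)] / [Ga³⁺(aq)] = 0.168 and log Q = −0.774.
E = E° − (0.0592/n)·log Q = +1.122 − (0.0592/3)(−0.774) = +1.14 V.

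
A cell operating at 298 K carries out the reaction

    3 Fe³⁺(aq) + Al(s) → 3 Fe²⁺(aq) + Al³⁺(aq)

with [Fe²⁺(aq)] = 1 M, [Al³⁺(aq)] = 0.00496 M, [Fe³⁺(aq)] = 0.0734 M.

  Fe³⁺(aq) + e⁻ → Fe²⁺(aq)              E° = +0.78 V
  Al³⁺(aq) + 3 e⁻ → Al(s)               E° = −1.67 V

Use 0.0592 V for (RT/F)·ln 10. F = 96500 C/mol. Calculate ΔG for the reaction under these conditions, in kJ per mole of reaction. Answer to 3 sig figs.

−703 kJ/mol

With Fe³⁺/Fe²⁺ reduced at the cathode, E°cell = +0.78 − (−1.67) = +2.45 V and n = 3.
Q = ([Fe²⁺(aq)]^3·[Al³⁺(aq)]) / [Fe³⁺(aq)]^3 = 12.5, so log Q = 1.098 and E = +2.45 − (0.0592/3)(1.098) = +2.4283 V.
Finally ΔG = −nFE = −(3)(96500 C/mol)(+2.4283 V) = −703 kJ/mol.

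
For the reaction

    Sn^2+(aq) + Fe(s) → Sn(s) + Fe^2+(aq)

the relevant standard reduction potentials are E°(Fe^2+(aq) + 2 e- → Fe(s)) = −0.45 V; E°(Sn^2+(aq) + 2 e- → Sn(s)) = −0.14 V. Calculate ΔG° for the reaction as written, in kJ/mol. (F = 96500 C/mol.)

−59.8 kJ/mol

In the reaction as written Sn^2+(aq) is reduced, so the Sn²⁺/Sn couple is the cathode and Fe²⁺/Fe is the anode.
E°cell = −0.14 − (−0.45) = +0.31 V; balancing electrons gives n = 2.
ΔG° = −nFE°cell = −(2)(96500)(+0.31) J/mol = −59.8 kJ/mol.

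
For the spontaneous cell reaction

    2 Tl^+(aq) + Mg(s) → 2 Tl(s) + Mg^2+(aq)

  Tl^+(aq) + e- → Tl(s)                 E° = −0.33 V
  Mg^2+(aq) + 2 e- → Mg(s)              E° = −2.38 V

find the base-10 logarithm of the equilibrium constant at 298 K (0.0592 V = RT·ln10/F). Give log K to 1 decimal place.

log K = 69.3

The Tl⁺/Tl couple is reduced (cathode); E°cell = −0.33 − (−2.38) = +2.05 V with n = 2.
At equilibrium E = 0, so log K = nE°cell / 0.0592 = (2)(+2.05) / 0.0592 = 69.3.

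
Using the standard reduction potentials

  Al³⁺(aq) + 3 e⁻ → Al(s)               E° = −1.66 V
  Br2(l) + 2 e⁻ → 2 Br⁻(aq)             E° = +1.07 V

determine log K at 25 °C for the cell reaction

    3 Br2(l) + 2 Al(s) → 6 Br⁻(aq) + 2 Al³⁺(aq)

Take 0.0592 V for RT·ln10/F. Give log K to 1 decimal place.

log K = 276.7

The Br₂/Br⁻ couple is reduced (cathode); E°cell = +1.07 − (−1.66) = +2.73 V with n = 6.
At equilibrium E = 0, so log K = nE°cell / 0.0592 = (6)(+2.73) / 0.0592 = 276.7.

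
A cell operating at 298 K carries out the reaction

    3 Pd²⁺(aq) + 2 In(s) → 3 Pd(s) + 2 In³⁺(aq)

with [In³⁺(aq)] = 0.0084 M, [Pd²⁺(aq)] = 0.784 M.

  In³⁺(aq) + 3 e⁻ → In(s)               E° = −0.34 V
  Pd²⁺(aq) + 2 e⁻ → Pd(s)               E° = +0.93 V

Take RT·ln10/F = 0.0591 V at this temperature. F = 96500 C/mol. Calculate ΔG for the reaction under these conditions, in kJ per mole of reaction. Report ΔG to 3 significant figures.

−757 kJ/mol

The standard cell potential is +0.93 − (−0.34) = +1.27 V, with n = 6 electrons in the balanced equation.
The reaction quotient is [In³⁺(aq)]^2 / [Pd²⁺(aq)]^3 = 0.000146; by Nernst, E = +1.27 − (0.0591/6)(−3.834) = +1.3078 V.
Finally ΔG = −nFE = −(6)(96500 C/mol)(+1.3078 V) = −757 kJ/mol.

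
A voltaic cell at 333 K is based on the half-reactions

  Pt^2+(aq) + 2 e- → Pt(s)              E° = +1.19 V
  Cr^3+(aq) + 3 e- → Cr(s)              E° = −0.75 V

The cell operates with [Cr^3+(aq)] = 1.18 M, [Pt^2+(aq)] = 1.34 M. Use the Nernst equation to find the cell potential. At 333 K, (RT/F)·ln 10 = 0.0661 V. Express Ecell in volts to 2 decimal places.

Pt²⁺/Pt is reduced (cathode, E° = +1.19 V) and Cr³⁺/Cr is oxidized (anode).
E°cell = E°cat − E°an = +1.19 − (−0.75) = +1.94 V; n = 6.
Balancing gives 3 Pt^2+(aq) + 2 Cr(s) → 3 Pt(s) + 2 Cr^3+(aq); hence Q = [Cr^3+(aq)]^2 / [Pt^2+(aq)]^3 = 0.579 (log Q = −0.238).
By the Nernst equation, E = +1.94 − (0.0661/6)·(−0.238) = +1.94 V.

+1.94 V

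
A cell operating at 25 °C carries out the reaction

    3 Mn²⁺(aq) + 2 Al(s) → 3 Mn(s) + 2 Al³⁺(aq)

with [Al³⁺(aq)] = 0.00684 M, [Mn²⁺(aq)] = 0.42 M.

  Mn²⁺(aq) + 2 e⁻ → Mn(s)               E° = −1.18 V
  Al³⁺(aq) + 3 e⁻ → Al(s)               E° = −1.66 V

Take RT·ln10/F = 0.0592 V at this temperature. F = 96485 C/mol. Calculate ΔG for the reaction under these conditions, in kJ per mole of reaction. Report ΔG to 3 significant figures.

E°cell = −1.18 − (−1.66) = +0.48 V; the balanced reaction transfers n = 6 electrons.
Q = [Al³⁺(aq)]^2 / [Mn²⁺(aq)]^3 = 0.000631, so log Q = −3.200 and E = +0.48 − (0.0592/6)(−3.200) = +0.5116 V.
Finally ΔG = −nFE = −(6)(96485 C/mol)(+0.5116 V) = −296 kJ/mol.

−296 kJ/mol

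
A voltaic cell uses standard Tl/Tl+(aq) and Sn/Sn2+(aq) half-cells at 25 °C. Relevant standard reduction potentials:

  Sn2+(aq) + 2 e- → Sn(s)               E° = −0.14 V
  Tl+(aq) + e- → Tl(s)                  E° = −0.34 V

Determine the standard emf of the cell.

The Sn²⁺/Sn couple has the higher E°, so Sn ion is reduced (cathode) and Tl is oxidized (anode).
E°cell = E°(cathode) − E°(anode) = −0.14 − (−0.34) = +0.20 V.

+0.20 V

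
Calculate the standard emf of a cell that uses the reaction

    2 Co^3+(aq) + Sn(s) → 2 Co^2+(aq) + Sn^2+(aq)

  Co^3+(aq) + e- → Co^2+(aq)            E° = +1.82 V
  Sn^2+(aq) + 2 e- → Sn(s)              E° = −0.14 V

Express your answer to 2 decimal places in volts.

In the reaction as written, Co^3+(aq) is reduced (cathode) and Sn^2+(aq) is produced by oxidation at the anode.
E°cell = E°(cathode) − E°(anode) = +1.82 − (−0.14) = +1.96 V.
The positive value indicates the reaction is spontaneous as written.

+1.96 V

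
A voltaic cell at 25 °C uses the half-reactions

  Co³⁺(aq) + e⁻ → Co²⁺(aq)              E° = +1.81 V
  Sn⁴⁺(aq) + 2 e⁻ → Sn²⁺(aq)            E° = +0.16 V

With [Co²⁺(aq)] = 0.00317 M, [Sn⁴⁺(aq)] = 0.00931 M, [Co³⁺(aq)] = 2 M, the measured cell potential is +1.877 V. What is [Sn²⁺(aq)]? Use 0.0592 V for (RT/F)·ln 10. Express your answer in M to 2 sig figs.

1.1 M

Co³⁺/Co²⁺ is the cathode (higher E°); E°cell = +1.81 − (+0.16) = +1.65 V with n = 2.
Rearranging E = E° − (0.0592/n)·log Q gives log Q = 2(+1.65 − (+1.877))/0.0592 = −7.669.
For 2 Co³⁺(aq) + Sn²⁺(aq) → 2 Co²⁺(aq) + Sn⁴⁺(aq), the reaction quotient is Q = ([Co²⁺(aq)]^2·[Sn⁴⁺(aq)]) / ([Co³⁺(aq)]^2·[Sn²⁺(aq)]).
Solving for the unknown gives log [Sn²⁺(aq)] = 0.038, so [Sn²⁺(aq)] ≈ 1.1 M.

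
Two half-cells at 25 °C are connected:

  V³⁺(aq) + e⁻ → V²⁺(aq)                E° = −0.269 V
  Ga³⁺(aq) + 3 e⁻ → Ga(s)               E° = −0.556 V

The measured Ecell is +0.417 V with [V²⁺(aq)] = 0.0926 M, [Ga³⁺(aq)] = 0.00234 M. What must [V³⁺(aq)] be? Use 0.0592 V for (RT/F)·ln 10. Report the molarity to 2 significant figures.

V³⁺/V²⁺ is the cathode (higher E°); E°cell = −0.269 − (−0.556) = +0.287 V with n = 3.
Rearranging E = E° − (0.0592/n)·log Q gives log Q = 3(+0.287 − (+0.417))/0.0592 = −6.588.
The balanced reaction is 3 V³⁺(aq) + Ga(s) → 3 V²⁺(aq) + Ga³⁺(aq), so Q = ([V²⁺(aq)]^3·[Ga³⁺(aq)]) / [V³⁺(aq)]^3.
Solving for the unknown gives log [V³⁺(aq)] = 0.286, so [V³⁺(aq)] ≈ 1.9 M.

1.9 M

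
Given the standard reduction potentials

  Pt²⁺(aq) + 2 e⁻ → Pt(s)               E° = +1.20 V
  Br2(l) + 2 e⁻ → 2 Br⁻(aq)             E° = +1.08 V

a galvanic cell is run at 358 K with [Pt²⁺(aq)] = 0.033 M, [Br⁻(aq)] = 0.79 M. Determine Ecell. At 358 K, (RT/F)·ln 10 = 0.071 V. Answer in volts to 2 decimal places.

The Pt²⁺/Pt couple has the more positive E°, so it is the cathode; Br₂/Br⁻ is the anode.
The standard potential is +1.20 − (+1.08) = +0.12 V and the balanced reaction transfers n = 2 electrons.
Balancing gives Pt²⁺(aq) + 2 Br⁻(aq) → Pt(s) + Br2(l); hence Q = 1 / ([Pt²⁺(aq)]·[Br⁻(aq)]^2) = 48.6 (log Q = 1.686).
By the Nernst equation, E = +0.12 − (0.071/2)·(1.686) = +0.06 V.

+0.06 V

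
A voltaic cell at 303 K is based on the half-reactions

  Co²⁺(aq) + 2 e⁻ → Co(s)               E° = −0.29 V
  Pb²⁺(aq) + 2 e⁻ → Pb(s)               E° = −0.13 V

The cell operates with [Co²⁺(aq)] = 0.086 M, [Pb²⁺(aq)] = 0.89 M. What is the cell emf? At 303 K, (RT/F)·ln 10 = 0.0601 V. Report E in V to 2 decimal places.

+0.19 V

Since E°(Pb²⁺/Pb) > E°(Co²⁺/Co), Pb²⁺/Pb serves as the cathode.
The standard potential is −0.13 − (−0.29) = +0.16 V and the balanced reaction transfers n = 2 electrons.
Balancing gives Pb²⁺(aq) + Co(s) → Pb(s) + Co²⁺(aq); hence Q = [Co²⁺(aq)] / [Pb²⁺(aq)] = 0.0966 (log Q = −1.015).
E = E° − (0.0601/n)·log Q = +0.16 − (0.0601/2)(−1.015) = +0.19 V.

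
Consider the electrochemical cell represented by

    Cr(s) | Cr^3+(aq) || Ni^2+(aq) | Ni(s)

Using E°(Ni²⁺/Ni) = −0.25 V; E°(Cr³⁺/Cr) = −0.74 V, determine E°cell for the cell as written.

By convention the left-hand electrode in cell notation is the anode (oxidation) and the right-hand electrode is the cathode (reduction).
E°cell = E°(right) − E°(left) = −0.25 − (−0.74) = +0.49 V.

+0.49 V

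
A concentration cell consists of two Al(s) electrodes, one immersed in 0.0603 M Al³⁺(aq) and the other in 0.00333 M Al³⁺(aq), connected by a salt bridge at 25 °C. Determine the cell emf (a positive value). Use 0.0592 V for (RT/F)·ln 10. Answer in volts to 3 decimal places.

For a concentration cell E°cell = 0, since both electrodes use the same couple.
The compartment with the higher Al³⁺(aq) concentration (0.0603 M) acts as the cathode; ions are reduced there and produced at the dilute (0.00333 M) anode.
With n = 3, Ecell = −(0.0592/3)·log([dilute]/[conc]) = −(0.0592/3)·log(0.00333/0.0603) = +0.025 V.

0.025 V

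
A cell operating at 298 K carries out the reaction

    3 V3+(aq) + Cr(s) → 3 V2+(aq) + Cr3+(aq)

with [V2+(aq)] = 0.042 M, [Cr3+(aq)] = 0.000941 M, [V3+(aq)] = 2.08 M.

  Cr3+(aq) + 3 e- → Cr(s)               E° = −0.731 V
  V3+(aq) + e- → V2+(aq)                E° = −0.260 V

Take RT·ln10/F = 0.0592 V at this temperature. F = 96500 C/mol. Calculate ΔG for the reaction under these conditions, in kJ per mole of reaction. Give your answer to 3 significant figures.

With V³⁺/V²⁺ reduced at the cathode, E°cell = −0.260 − (−0.731) = +0.471 V and n = 3.
Q = ([V2+(aq)]^3·[Cr3+(aq)]) / [V3+(aq)]^3 = 7.75×10^−9, so log Q = −8.111 and E = +0.471 − (0.0592/3)(−8.111) = +0.6311 V.
Then ΔG = −nFE = −3 × 96500 × +0.6311 J/mol = −183 kJ/mol.

−183 kJ/mol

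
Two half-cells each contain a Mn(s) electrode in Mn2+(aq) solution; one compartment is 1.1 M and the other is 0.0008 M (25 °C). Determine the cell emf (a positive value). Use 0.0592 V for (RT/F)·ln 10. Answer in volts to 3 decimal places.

0.093 V

For a concentration cell E°cell = 0, since both electrodes use the same couple.
The compartment with the higher Mn2+(aq) concentration (1.1 M) acts as the cathode; ions are reduced there and produced at the dilute (0.0008 M) anode.
With n = 2, Ecell = −(0.0592/2)·log([dilute]/[conc]) = −(0.0592/2)·log(0.0008/1.1) = +0.093 V.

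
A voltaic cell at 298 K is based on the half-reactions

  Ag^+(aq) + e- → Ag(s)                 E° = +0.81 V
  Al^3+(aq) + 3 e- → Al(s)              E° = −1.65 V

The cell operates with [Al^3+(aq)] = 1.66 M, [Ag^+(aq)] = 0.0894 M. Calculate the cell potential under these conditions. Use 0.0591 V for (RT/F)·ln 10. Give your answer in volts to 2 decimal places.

+2.39 V

The Ag⁺/Ag couple has the more positive E°, so it is the cathode; Al³⁺/Al is the anode.
E°cell = E°cat − E°an = +0.81 − (−1.65) = +2.46 V; n = 3.
For the overall reaction 3 Ag^+(aq) + Al(s) → 3 Ag(s) + Al^3+(aq), Q = [Al^3+(aq)] / [Ag^+(aq)]^3 = 2.32×10^3, giving log Q = 3.366.
Applying E = E° − (RT ln10/nF)·log Q gives +2.46 − (0.0591/3)(3.366) = +2.39 V.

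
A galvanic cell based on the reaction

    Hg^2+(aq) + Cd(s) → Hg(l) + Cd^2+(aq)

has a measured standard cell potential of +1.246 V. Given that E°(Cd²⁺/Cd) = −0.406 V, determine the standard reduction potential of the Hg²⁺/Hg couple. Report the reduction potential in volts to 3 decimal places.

In the reaction as written the Hg²⁺/Hg couple is reduced (cathode) and Cd²⁺/Cd is oxidized (anode), so E°cell = E°(Hg²⁺/Hg) − E°(Cd²⁺/Cd).
E°(Hg²⁺/Hg) = E°cell + E°(anode) = +1.246 + (−0.406) = +0.840 V.

+0.840 V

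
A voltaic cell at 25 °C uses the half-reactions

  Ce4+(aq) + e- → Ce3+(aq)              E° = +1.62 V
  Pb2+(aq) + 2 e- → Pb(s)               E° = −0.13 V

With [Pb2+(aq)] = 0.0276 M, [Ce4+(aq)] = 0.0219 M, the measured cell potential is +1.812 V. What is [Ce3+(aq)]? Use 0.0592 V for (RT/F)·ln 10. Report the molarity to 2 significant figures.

0.012 M

Ce⁴⁺/Ce³⁺ is the cathode (higher E°); E°cell = +1.62 − (−0.13) = +1.75 V with n = 2.
From the Nernst equation, log Q = n(E° − E)/0.0592 = 2·(+1.75 − (+1.812))/0.0592 = −2.095.
For 2 Ce4+(aq) + Pb(s) → 2 Ce3+(aq) + Pb2+(aq), the reaction quotient is Q = ([Ce3+(aq)]^2·[Pb2+(aq)]) / [Ce4+(aq)]^2.
Solving for the unknown gives log [Ce3+(aq)] = −1.928, so [Ce3+(aq)] ≈ 0.012 M.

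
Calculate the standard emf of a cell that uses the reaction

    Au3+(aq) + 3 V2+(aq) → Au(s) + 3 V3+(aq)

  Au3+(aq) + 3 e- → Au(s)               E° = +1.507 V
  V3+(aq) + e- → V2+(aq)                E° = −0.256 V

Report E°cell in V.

+1.763 V

In the reaction as written, Au3+(aq) is reduced (cathode) and V3+(aq) is produced by oxidation at the anode.
E°cell = E°(cathode) − E°(anode) = +1.507 − (−0.256) = +1.763 V.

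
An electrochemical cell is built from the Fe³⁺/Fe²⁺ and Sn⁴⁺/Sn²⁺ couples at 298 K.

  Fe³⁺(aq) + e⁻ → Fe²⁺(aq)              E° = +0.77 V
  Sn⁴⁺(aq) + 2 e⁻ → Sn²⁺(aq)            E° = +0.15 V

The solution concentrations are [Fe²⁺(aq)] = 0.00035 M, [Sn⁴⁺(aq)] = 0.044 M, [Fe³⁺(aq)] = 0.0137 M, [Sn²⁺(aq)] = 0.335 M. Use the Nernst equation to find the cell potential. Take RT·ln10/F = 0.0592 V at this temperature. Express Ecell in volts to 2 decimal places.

Since E°(Fe³⁺/Fe²⁺) > E°(Sn⁴⁺/Sn²⁺), Fe³⁺/Fe²⁺ serves as the cathode.
E°cell = +0.77 − (+0.15) = +0.62 V, with n = 2 electrons transferred.
For the overall reaction 2 Fe³⁺(aq) + Sn²⁺(aq) → 2 Fe²⁺(aq) + Sn⁴⁺(aq), Q = ([Fe²⁺(aq)]^2·[Sn⁴⁺(aq)]) / ([Fe³⁺(aq)]^2·[Sn²⁺(aq)]) = 8.57×10^−5, giving log Q = −4.067.
E = E° − (0.0592/n)·log Q = +0.62 − (0.0592/2)(−4.067) = +0.74 V.

+0.74 V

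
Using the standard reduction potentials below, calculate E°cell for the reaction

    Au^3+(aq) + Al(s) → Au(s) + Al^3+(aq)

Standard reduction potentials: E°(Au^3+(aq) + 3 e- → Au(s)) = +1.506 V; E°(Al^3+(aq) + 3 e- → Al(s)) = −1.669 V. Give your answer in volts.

In the reaction as written, Au^3+(aq) is reduced (cathode) and Al^3+(aq) is produced by oxidation at the anode.
E°cell = E°(cathode) − E°(anode) = +1.506 − (−1.669) = +3.175 V.

+3.175 V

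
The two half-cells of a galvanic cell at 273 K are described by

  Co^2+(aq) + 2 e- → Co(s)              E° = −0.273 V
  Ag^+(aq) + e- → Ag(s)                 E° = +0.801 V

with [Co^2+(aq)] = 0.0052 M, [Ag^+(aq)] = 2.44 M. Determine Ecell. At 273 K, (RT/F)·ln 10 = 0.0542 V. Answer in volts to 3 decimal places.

+1.157 V

The Ag⁺/Ag couple has the more positive E°, so it is the cathode; Co²⁺/Co is the anode.
The standard potential is +0.801 − (−0.273) = +1.074 V and the balanced reaction transfers n = 2 electrons.
The balanced reaction is 2 Ag^+(aq) + Co(s) → 2 Ag(s) + Co^2+(aq), so Q = [Co^2+(aq)] / [Ag^+(aq)]^2 = 0.000873 and log Q = −3.059.
E = E° − (0.0542/n)·log Q = +1.074 − (0.0542/2)(−3.059) = +1.157 V.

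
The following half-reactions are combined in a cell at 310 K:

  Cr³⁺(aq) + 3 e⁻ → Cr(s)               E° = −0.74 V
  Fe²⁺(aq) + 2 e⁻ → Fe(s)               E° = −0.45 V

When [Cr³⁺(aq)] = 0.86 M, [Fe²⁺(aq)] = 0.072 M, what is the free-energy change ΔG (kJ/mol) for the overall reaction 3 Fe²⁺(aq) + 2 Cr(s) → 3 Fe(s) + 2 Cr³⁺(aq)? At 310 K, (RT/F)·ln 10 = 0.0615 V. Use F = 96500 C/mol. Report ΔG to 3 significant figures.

−148 kJ/mol

With Fe²⁺/Fe reduced at the cathode, E°cell = −0.45 − (−0.74) = +0.29 V and n = 6.
Here Q = [Cr³⁺(aq)]^2 / [Fe²⁺(aq)]^3 = 1.98×10^3 (log Q = 3.297), giving E = +0.29 − (0.0615/6)·(3.297) = +0.2562 V.
Then ΔG = −nFE = −6 × 96500 × +0.2562 J/mol = −148 kJ/mol.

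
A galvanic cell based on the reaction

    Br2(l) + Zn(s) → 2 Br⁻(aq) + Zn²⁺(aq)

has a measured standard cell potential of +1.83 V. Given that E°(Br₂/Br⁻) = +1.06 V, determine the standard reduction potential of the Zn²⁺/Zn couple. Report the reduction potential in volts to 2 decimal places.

In the reaction as written the Br₂/Br⁻ couple is reduced (cathode) and Zn²⁺/Zn is oxidized (anode), so E°cell = E°(Br₂/Br⁻) − E°(Zn²⁺/Zn).
E°(Zn²⁺/Zn) = E°(cathode) − E°cell = +1.06 − (+1.83) = −0.77 V.

−0.77 V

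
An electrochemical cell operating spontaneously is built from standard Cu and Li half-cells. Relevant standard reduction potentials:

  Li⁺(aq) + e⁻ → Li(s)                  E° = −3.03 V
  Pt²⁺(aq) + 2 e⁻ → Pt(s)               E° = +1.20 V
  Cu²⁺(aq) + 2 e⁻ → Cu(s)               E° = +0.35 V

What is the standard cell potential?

Of the two couples in this cell, the one with the more positive reduction potential is reduced at the cathode: here that is Cu²⁺/Cu (+0.35 V); Li⁺/Li (−3.03 V) is the anode.
E°cell = E°(cathode) − E°(anode) = +0.35 − (−3.03) = +3.38 V.

+3.38 V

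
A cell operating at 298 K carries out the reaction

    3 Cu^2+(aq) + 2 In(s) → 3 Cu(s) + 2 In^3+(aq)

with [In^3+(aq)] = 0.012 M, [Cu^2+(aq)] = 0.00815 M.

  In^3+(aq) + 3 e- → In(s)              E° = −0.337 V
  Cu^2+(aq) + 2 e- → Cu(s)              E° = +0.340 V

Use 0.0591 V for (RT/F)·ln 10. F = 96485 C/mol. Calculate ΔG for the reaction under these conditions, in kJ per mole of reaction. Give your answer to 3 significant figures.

The standard cell potential is +0.340 − (−0.337) = +0.677 V, with n = 6 electrons in the balanced equation.
Here Q = [In^3+(aq)]^2 / [Cu^2+(aq)]^3 = 266 (log Q = 2.425), giving E = +0.677 − (0.0591/6)·(2.425) = +0.6531 V.
Finally ΔG = −nFE = −(6)(96485 C/mol)(+0.6531 V) = −378 kJ/mol.

−378 kJ/mol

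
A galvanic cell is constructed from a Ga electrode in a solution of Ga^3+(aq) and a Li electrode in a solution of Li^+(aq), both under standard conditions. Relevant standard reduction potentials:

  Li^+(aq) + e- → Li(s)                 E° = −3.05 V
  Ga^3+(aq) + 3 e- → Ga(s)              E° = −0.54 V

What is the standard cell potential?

The Ga³⁺/Ga couple has the higher E°, so Ga ion is reduced (cathode) and Li is oxidized (anode).
E°cell = E°(cathode) − E°(anode) = −0.54 − (−3.05) = +2.51 V.

+2.51 V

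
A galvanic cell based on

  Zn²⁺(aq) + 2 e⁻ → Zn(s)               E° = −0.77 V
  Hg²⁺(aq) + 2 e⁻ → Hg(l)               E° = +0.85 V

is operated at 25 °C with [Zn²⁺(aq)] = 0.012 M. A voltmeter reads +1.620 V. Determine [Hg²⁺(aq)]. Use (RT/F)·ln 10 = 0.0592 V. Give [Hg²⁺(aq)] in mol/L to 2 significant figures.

The Hg²⁺/Hg couple has the larger reduction potential, so it is the cathode: E°cell = +0.85 − (−0.77) = +1.62 V and n = 2.
Rearranging E = E° − (0.0592/n)·log Q gives log Q = 2(+1.62 − (+1.620))/0.0592 = 0.000.
The balanced reaction is Hg²⁺(aq) + Zn(s) → Hg(l) + Zn²⁺(aq), so Q = [Zn²⁺(aq)] / [Hg²⁺(aq)].
Solving for the unknown gives log [Hg²⁺(aq)] = −1.921, so [Hg²⁺(aq)] ≈ 0.012 M.

0.012 M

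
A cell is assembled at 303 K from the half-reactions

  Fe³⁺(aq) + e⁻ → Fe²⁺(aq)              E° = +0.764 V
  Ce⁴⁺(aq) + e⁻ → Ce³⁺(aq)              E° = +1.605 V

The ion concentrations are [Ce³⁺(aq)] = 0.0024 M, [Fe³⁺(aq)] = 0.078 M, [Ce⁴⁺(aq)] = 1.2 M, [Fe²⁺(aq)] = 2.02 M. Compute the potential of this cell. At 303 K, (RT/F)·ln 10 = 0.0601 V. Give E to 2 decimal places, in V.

+1.09 V

The Ce⁴⁺/Ce³⁺ couple has the more positive E°, so it is the cathode; Fe³⁺/Fe²⁺ is the anode.
E°cell = +1.605 − (+0.764) = +0.841 V, with n = 1 electron transferred.
The balanced reaction is Ce⁴⁺(aq) + Fe²⁺(aq) → Ce³⁺(aq) + Fe³⁺(aq), so Q = ([Ce³⁺(aq)]·[Fe³⁺(aq)]) / ([Ce⁴⁺(aq)]·[Fe²⁺(aq)]) = 7.72×10^−5 and log Q = −4.112.
By the Nernst equation, E = +0.841 − (0.0601/1)·(−4.112) = +1.09 V.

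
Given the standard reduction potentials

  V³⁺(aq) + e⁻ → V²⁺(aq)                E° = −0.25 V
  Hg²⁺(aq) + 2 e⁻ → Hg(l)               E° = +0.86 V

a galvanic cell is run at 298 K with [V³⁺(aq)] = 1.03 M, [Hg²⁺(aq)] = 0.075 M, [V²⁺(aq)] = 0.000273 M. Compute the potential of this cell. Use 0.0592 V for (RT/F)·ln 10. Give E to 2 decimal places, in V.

+0.86 V

The Hg²⁺/Hg couple has the more positive E°, so it is the cathode; V³⁺/V²⁺ is the anode.
E°cell = +0.86 − (−0.25) = +1.11 V, with n = 2 electrons transferred.
The balanced reaction is Hg²⁺(aq) + 2 V²⁺(aq) → Hg(l) + 2 V³⁺(aq), so Q = [V³⁺(aq)]^2 / ([Hg²⁺(aq)]·[V²⁺(aq)]^2) = 1.9×10^8 and log Q = 8.278.
E = E° − (0.0592/n)·log Q = +1.11 − (0.0592/2)(8.278) = +0.86 V.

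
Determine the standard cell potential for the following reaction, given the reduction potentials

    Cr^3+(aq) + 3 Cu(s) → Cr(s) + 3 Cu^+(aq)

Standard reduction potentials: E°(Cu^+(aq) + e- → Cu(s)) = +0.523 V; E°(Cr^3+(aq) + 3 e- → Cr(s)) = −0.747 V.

−1.270 V

In the reaction as written, Cr^3+(aq) is reduced (cathode) and Cu^+(aq) is produced by oxidation at the anode.
E°cell = E°(cathode) − E°(anode) = −0.747 − (+0.523) = −1.270 V.
The negative E°cell means the reaction is non-spontaneous in the direction written.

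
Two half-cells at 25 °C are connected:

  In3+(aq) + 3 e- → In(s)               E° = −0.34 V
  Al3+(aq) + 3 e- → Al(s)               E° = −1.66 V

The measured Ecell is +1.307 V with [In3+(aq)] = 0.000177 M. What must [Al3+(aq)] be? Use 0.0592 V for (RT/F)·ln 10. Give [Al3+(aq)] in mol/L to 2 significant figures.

The In³⁺/In couple has the larger reduction potential, so it is the cathode: E°cell = −0.34 − (−1.66) = +1.32 V and n = 3.
Since E = E° − (0.0592/n)·log Q, log Q = n(E° − E)/0.0592 = 0.659.
The balanced reaction is In3+(aq) + Al(s) → In(s) + Al3+(aq), so Q = [Al3+(aq)] / [In3+(aq)].
Substituting the known concentrations and solving, log [Al3+(aq)] = −3.093 and [Al3+(aq)] = 0.00081 M.

0.00081 M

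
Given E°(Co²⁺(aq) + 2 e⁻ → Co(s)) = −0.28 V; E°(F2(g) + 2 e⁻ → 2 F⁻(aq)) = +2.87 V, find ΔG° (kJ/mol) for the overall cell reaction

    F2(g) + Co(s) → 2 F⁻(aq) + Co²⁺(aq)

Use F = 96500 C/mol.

−608 kJ/mol

In the reaction as written F2(g) is reduced, so the F₂/F⁻ couple is the cathode and Co²⁺/Co is the anode.
E°cell = +2.87 − (−0.28) = +3.15 V; balancing electrons gives n = 2.
ΔG° = −nFE°cell = −(2)(96500)(+3.15) J/mol = −608 kJ/mol.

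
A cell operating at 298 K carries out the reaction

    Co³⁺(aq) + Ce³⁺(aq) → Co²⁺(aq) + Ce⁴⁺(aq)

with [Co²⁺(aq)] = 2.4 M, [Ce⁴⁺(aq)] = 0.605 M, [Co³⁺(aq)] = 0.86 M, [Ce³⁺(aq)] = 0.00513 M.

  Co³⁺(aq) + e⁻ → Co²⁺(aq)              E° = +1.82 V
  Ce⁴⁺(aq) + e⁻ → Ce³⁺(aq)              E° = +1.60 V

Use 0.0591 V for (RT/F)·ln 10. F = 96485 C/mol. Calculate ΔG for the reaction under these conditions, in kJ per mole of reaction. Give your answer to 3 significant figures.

The standard cell potential is +1.82 − (+1.60) = +0.22 V, with n = 1 electron in the balanced equation.
Here Q = ([Co²⁺(aq)]·[Ce⁴⁺(aq)]) / ([Co³⁺(aq)]·[Ce³⁺(aq)]) = 329 (log Q = 2.517), giving E = +0.22 − (0.0591/1)·(2.517) = +0.0712 V.
Then ΔG = −nFE = −1 × 96485 × +0.0712 J/mol = −6.87 kJ/mol.

−6.87 kJ/mol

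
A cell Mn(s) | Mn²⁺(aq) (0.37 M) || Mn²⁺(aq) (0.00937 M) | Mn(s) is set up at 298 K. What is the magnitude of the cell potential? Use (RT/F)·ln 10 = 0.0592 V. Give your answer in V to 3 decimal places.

0.047 V

For a concentration cell E°cell = 0, since both electrodes use the same couple.
The compartment with the higher Mn²⁺(aq) concentration (0.37 M) acts as the cathode; ions are reduced there and produced at the dilute (0.00937 M) anode.
With n = 2, Ecell = −(0.0592/2)·log([dilute]/[conc]) = −(0.0592/2)·log(0.00937/0.37) = +0.047 V.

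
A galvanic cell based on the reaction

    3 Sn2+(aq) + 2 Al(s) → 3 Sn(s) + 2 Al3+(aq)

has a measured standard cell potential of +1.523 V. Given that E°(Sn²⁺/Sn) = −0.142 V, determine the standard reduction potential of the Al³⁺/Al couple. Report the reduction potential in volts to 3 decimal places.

In the reaction as written the Sn²⁺/Sn couple is reduced (cathode) and Al³⁺/Al is oxidized (anode), so E°cell = E°(Sn²⁺/Sn) − E°(Al³⁺/Al).
E°(Al³⁺/Al) = E°(cathode) − E°cell = −0.142 − (+1.523) = −1.665 V.

−1.665 V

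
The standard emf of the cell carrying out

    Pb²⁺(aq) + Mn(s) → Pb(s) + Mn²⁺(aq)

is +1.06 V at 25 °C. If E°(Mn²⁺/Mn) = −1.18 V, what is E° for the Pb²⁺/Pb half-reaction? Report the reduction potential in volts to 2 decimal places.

−0.12 V

In the reaction as written the Pb²⁺/Pb couple is reduced (cathode) and Mn²⁺/Mn is oxidized (anode), so E°cell = E°(Pb²⁺/Pb) − E°(Mn²⁺/Mn).
E°(Pb²⁺/Pb) = E°cell + E°(anode) = +1.06 + (−1.18) = −0.12 V.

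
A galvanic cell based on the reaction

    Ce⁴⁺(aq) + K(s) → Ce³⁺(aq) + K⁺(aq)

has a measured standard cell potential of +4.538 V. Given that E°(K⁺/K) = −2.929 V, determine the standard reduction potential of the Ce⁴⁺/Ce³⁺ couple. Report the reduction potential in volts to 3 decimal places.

+1.609 V

In the reaction as written the Ce⁴⁺/Ce³⁺ couple is reduced (cathode) and K⁺/K is oxidized (anode), so E°cell = E°(Ce⁴⁺/Ce³⁺) − E°(K⁺/K).
E°(Ce⁴⁺/Ce³⁺) = E°cell + E°(anode) = +4.538 + (−2.929) = +1.609 V.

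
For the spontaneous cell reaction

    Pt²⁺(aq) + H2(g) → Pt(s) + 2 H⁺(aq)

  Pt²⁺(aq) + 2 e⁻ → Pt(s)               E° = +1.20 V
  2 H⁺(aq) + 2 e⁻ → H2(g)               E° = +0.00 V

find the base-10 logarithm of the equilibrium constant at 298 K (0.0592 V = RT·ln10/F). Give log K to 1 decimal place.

log K = 40.5

The Pt²⁺/Pt couple is reduced (cathode); E°cell = +1.20 − (+0.00) = +1.20 V with n = 2.
At equilibrium E = 0, so log K = nE°cell / 0.0592 = (2)(+1.20) / 0.0592 = 40.5.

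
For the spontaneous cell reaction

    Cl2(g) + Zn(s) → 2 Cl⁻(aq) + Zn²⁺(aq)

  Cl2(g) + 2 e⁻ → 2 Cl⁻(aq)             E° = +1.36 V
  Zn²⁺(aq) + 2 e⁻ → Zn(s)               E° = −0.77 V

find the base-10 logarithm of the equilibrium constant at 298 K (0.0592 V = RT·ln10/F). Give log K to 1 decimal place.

log K = 72.0

The Cl₂/Cl⁻ couple is reduced (cathode); E°cell = +1.36 − (−0.77) = +2.13 V with n = 2.
At equilibrium E = 0, so log K = nE°cell / 0.0592 = (2)(+2.13) / 0.0592 = 72.0.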